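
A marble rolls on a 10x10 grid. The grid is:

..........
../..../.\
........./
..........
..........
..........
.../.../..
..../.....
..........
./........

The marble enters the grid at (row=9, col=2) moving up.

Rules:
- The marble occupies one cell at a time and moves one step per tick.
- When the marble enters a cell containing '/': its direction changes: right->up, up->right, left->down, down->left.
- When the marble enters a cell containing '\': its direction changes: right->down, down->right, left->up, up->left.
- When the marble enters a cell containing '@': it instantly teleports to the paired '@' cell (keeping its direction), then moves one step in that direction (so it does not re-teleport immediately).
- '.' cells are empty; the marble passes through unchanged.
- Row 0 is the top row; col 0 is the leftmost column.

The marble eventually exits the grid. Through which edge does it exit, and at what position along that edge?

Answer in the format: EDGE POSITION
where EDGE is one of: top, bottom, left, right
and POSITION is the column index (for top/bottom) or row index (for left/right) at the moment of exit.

Step 1: enter (9,2), '.' pass, move up to (8,2)
Step 2: enter (8,2), '.' pass, move up to (7,2)
Step 3: enter (7,2), '.' pass, move up to (6,2)
Step 4: enter (6,2), '.' pass, move up to (5,2)
Step 5: enter (5,2), '.' pass, move up to (4,2)
Step 6: enter (4,2), '.' pass, move up to (3,2)
Step 7: enter (3,2), '.' pass, move up to (2,2)
Step 8: enter (2,2), '.' pass, move up to (1,2)
Step 9: enter (1,2), '/' deflects up->right, move right to (1,3)
Step 10: enter (1,3), '.' pass, move right to (1,4)
Step 11: enter (1,4), '.' pass, move right to (1,5)
Step 12: enter (1,5), '.' pass, move right to (1,6)
Step 13: enter (1,6), '.' pass, move right to (1,7)
Step 14: enter (1,7), '/' deflects right->up, move up to (0,7)
Step 15: enter (0,7), '.' pass, move up to (-1,7)
Step 16: at (-1,7) — EXIT via top edge, pos 7

Answer: top 7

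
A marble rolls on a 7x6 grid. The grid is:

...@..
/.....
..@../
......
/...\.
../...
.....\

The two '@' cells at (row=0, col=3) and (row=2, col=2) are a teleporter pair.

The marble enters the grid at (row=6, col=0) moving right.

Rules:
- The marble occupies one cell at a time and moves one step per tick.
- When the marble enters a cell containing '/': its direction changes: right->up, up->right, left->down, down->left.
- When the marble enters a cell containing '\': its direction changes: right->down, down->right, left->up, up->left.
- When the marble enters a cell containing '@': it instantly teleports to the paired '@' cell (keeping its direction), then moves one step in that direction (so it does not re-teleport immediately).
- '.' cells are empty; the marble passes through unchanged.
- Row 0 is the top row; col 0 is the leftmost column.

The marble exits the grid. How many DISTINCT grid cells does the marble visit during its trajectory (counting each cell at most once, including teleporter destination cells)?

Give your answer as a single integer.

Step 1: enter (6,0), '.' pass, move right to (6,1)
Step 2: enter (6,1), '.' pass, move right to (6,2)
Step 3: enter (6,2), '.' pass, move right to (6,3)
Step 4: enter (6,3), '.' pass, move right to (6,4)
Step 5: enter (6,4), '.' pass, move right to (6,5)
Step 6: enter (6,5), '\' deflects right->down, move down to (7,5)
Step 7: at (7,5) — EXIT via bottom edge, pos 5
Distinct cells visited: 6 (path length 6)

Answer: 6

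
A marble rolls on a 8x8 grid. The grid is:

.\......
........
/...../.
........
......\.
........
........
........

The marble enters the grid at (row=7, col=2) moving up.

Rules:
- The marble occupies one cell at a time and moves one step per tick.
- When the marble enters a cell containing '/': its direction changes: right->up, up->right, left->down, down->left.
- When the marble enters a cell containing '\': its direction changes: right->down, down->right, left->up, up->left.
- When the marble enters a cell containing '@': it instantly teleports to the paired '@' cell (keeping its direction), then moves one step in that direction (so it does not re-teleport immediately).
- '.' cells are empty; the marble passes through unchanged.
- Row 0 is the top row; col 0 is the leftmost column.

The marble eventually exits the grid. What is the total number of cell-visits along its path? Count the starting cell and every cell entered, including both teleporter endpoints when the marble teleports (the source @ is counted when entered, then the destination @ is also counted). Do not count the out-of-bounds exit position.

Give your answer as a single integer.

Answer: 8

Derivation:
Step 1: enter (7,2), '.' pass, move up to (6,2)
Step 2: enter (6,2), '.' pass, move up to (5,2)
Step 3: enter (5,2), '.' pass, move up to (4,2)
Step 4: enter (4,2), '.' pass, move up to (3,2)
Step 5: enter (3,2), '.' pass, move up to (2,2)
Step 6: enter (2,2), '.' pass, move up to (1,2)
Step 7: enter (1,2), '.' pass, move up to (0,2)
Step 8: enter (0,2), '.' pass, move up to (-1,2)
Step 9: at (-1,2) — EXIT via top edge, pos 2
Path length (cell visits): 8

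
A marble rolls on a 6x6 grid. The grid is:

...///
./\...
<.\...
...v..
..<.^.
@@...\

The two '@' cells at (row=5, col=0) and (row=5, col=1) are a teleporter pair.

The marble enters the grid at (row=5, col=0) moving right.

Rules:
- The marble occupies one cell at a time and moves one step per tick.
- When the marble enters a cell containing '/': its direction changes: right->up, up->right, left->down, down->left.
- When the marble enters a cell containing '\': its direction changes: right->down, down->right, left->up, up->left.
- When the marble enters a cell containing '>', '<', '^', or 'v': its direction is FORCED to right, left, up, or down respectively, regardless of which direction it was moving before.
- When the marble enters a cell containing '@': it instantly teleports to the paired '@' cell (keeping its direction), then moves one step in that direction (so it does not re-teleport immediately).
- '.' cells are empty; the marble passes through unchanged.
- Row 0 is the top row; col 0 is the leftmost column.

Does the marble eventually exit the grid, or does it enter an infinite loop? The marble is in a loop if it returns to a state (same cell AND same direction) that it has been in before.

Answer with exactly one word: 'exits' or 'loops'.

Step 1: enter (5,0), '@' teleport (5,0)->(5,1), also enter (5,1), move right to (5,2)
Step 2: enter (5,2), '.' pass, move right to (5,3)
Step 3: enter (5,3), '.' pass, move right to (5,4)
Step 4: enter (5,4), '.' pass, move right to (5,5)
Step 5: enter (5,5), '\' deflects right->down, move down to (6,5)
Step 6: at (6,5) — EXIT via bottom edge, pos 5

Answer: exits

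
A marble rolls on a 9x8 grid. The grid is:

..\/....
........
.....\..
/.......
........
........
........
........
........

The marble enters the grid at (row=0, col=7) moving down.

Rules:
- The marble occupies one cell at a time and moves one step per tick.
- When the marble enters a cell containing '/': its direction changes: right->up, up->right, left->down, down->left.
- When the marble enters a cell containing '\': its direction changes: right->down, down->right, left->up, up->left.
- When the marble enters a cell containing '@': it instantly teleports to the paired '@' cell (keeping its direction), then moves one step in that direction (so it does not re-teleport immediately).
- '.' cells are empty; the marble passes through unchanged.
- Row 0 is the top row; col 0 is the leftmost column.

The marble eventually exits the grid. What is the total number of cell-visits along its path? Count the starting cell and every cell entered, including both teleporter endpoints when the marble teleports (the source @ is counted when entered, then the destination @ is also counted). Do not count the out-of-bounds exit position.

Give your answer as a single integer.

Step 1: enter (0,7), '.' pass, move down to (1,7)
Step 2: enter (1,7), '.' pass, move down to (2,7)
Step 3: enter (2,7), '.' pass, move down to (3,7)
Step 4: enter (3,7), '.' pass, move down to (4,7)
Step 5: enter (4,7), '.' pass, move down to (5,7)
Step 6: enter (5,7), '.' pass, move down to (6,7)
Step 7: enter (6,7), '.' pass, move down to (7,7)
Step 8: enter (7,7), '.' pass, move down to (8,7)
Step 9: enter (8,7), '.' pass, move down to (9,7)
Step 10: at (9,7) — EXIT via bottom edge, pos 7
Path length (cell visits): 9

Answer: 9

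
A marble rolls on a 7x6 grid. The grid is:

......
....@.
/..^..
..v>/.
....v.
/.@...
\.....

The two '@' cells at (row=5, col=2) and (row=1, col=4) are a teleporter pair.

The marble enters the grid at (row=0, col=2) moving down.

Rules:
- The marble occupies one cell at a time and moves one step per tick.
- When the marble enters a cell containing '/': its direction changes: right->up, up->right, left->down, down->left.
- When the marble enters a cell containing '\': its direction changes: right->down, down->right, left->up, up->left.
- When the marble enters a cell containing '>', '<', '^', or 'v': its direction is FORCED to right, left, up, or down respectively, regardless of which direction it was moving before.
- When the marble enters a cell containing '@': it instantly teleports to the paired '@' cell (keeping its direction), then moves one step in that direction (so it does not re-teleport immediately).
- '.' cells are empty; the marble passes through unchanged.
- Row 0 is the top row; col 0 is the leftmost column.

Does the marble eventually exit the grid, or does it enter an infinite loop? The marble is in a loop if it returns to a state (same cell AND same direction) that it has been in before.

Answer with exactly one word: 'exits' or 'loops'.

Step 1: enter (0,2), '.' pass, move down to (1,2)
Step 2: enter (1,2), '.' pass, move down to (2,2)
Step 3: enter (2,2), '.' pass, move down to (3,2)
Step 4: enter (3,2), 'v' forces down->down, move down to (4,2)
Step 5: enter (4,2), '.' pass, move down to (5,2)
Step 6: enter (5,2), '@' teleport (5,2)->(1,4), also enter (1,4), move down to (2,4)
Step 7: enter (2,4), '.' pass, move down to (3,4)
Step 8: enter (3,4), '/' deflects down->left, move left to (3,3)
Step 9: enter (3,3), '>' forces left->right, move right to (3,4)
Step 10: enter (3,4), '/' deflects right->up, move up to (2,4)
Step 11: enter (2,4), '.' pass, move up to (1,4)
Step 12: enter (1,4), '@' teleport (1,4)->(5,2), also enter (5,2), move up to (4,2)
Step 13: enter (4,2), '.' pass, move up to (3,2)
Step 14: enter (3,2), 'v' forces up->down, move down to (4,2)
Step 15: at (4,2) dir=down — LOOP DETECTED (seen before)

Answer: loops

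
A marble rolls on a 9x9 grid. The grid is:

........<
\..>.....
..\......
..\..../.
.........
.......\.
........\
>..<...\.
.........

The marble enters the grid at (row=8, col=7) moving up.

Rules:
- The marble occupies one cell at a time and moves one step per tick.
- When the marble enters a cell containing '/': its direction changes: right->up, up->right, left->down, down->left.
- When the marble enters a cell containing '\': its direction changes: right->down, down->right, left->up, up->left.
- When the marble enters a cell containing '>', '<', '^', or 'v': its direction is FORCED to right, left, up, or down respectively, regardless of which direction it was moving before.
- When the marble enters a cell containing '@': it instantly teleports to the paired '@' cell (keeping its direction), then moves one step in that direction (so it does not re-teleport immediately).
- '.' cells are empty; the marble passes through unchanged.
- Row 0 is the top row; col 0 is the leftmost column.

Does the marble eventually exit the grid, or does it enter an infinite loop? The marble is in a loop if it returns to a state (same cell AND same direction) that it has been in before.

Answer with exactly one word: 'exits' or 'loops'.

Step 1: enter (8,7), '.' pass, move up to (7,7)
Step 2: enter (7,7), '\' deflects up->left, move left to (7,6)
Step 3: enter (7,6), '.' pass, move left to (7,5)
Step 4: enter (7,5), '.' pass, move left to (7,4)
Step 5: enter (7,4), '.' pass, move left to (7,3)
Step 6: enter (7,3), '<' forces left->left, move left to (7,2)
Step 7: enter (7,2), '.' pass, move left to (7,1)
Step 8: enter (7,1), '.' pass, move left to (7,0)
Step 9: enter (7,0), '>' forces left->right, move right to (7,1)
Step 10: enter (7,1), '.' pass, move right to (7,2)
Step 11: enter (7,2), '.' pass, move right to (7,3)
Step 12: enter (7,3), '<' forces right->left, move left to (7,2)
Step 13: at (7,2) dir=left — LOOP DETECTED (seen before)

Answer: loops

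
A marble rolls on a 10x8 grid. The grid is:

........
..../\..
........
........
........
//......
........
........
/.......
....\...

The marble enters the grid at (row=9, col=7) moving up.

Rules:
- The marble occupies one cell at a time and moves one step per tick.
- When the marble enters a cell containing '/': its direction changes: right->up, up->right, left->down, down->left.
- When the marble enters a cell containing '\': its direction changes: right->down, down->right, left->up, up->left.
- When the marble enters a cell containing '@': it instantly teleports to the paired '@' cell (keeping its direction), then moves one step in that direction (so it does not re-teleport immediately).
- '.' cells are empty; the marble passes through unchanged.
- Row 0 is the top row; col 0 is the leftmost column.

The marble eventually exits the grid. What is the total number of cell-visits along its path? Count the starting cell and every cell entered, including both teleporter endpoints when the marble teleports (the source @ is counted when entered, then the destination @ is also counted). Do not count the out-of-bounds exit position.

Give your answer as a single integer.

Step 1: enter (9,7), '.' pass, move up to (8,7)
Step 2: enter (8,7), '.' pass, move up to (7,7)
Step 3: enter (7,7), '.' pass, move up to (6,7)
Step 4: enter (6,7), '.' pass, move up to (5,7)
Step 5: enter (5,7), '.' pass, move up to (4,7)
Step 6: enter (4,7), '.' pass, move up to (3,7)
Step 7: enter (3,7), '.' pass, move up to (2,7)
Step 8: enter (2,7), '.' pass, move up to (1,7)
Step 9: enter (1,7), '.' pass, move up to (0,7)
Step 10: enter (0,7), '.' pass, move up to (-1,7)
Step 11: at (-1,7) — EXIT via top edge, pos 7
Path length (cell visits): 10

Answer: 10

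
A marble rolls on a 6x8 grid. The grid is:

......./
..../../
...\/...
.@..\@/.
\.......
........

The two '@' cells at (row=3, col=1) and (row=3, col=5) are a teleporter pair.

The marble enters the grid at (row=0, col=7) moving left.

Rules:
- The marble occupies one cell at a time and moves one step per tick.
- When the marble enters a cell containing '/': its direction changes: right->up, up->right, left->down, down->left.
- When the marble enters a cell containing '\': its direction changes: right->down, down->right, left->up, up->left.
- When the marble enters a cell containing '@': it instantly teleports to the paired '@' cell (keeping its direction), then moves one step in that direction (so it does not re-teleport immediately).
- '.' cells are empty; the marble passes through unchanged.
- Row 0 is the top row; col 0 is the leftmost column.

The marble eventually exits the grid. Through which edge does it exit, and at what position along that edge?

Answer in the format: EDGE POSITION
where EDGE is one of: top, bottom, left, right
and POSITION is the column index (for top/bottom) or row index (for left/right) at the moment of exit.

Answer: top 3

Derivation:
Step 1: enter (0,7), '/' deflects left->down, move down to (1,7)
Step 2: enter (1,7), '/' deflects down->left, move left to (1,6)
Step 3: enter (1,6), '.' pass, move left to (1,5)
Step 4: enter (1,5), '.' pass, move left to (1,4)
Step 5: enter (1,4), '/' deflects left->down, move down to (2,4)
Step 6: enter (2,4), '/' deflects down->left, move left to (2,3)
Step 7: enter (2,3), '\' deflects left->up, move up to (1,3)
Step 8: enter (1,3), '.' pass, move up to (0,3)
Step 9: enter (0,3), '.' pass, move up to (-1,3)
Step 10: at (-1,3) — EXIT via top edge, pos 3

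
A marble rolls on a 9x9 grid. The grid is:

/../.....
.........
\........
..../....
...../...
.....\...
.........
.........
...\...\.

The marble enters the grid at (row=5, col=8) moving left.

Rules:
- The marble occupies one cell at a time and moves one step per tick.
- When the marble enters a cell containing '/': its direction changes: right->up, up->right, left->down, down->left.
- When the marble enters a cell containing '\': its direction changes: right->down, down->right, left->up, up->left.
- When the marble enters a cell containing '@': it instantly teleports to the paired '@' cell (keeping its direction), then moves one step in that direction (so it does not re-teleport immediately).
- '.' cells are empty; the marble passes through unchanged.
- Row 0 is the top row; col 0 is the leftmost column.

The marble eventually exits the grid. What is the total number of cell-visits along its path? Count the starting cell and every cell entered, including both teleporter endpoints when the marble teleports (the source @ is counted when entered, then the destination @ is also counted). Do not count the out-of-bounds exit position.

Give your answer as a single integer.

Answer: 8

Derivation:
Step 1: enter (5,8), '.' pass, move left to (5,7)
Step 2: enter (5,7), '.' pass, move left to (5,6)
Step 3: enter (5,6), '.' pass, move left to (5,5)
Step 4: enter (5,5), '\' deflects left->up, move up to (4,5)
Step 5: enter (4,5), '/' deflects up->right, move right to (4,6)
Step 6: enter (4,6), '.' pass, move right to (4,7)
Step 7: enter (4,7), '.' pass, move right to (4,8)
Step 8: enter (4,8), '.' pass, move right to (4,9)
Step 9: at (4,9) — EXIT via right edge, pos 4
Path length (cell visits): 8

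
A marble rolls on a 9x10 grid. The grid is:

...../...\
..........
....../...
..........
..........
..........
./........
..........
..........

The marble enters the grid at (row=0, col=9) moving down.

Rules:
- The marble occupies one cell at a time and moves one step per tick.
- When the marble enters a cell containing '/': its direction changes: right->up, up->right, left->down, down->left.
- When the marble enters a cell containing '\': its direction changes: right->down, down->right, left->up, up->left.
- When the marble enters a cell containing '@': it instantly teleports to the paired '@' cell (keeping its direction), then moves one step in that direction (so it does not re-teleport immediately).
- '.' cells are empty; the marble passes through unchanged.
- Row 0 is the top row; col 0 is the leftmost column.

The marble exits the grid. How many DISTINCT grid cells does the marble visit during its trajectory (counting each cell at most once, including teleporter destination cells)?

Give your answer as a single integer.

Step 1: enter (0,9), '\' deflects down->right, move right to (0,10)
Step 2: at (0,10) — EXIT via right edge, pos 0
Distinct cells visited: 1 (path length 1)

Answer: 1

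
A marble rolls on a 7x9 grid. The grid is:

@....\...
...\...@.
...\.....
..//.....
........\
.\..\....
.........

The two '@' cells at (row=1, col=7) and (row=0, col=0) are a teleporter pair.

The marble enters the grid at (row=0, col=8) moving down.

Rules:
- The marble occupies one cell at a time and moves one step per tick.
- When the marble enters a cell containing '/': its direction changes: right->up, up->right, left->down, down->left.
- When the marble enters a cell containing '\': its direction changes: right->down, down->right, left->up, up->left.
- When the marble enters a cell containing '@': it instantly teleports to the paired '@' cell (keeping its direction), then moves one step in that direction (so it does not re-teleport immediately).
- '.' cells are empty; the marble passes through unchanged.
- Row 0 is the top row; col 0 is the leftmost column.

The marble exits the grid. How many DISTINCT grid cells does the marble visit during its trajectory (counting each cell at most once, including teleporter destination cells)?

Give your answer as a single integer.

Step 1: enter (0,8), '.' pass, move down to (1,8)
Step 2: enter (1,8), '.' pass, move down to (2,8)
Step 3: enter (2,8), '.' pass, move down to (3,8)
Step 4: enter (3,8), '.' pass, move down to (4,8)
Step 5: enter (4,8), '\' deflects down->right, move right to (4,9)
Step 6: at (4,9) — EXIT via right edge, pos 4
Distinct cells visited: 5 (path length 5)

Answer: 5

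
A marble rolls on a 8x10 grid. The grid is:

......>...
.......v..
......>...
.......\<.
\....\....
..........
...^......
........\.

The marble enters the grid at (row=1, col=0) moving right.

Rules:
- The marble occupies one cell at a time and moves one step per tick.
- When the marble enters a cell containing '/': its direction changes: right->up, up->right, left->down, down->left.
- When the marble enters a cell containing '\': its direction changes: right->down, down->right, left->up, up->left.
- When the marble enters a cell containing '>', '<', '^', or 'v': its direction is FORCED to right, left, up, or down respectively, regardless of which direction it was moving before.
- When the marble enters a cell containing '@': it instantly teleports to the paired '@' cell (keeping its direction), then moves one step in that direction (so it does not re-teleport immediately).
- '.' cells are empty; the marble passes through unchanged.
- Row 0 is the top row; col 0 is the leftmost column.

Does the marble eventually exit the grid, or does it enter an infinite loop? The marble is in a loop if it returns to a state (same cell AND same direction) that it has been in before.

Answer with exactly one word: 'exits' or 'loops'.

Answer: loops

Derivation:
Step 1: enter (1,0), '.' pass, move right to (1,1)
Step 2: enter (1,1), '.' pass, move right to (1,2)
Step 3: enter (1,2), '.' pass, move right to (1,3)
Step 4: enter (1,3), '.' pass, move right to (1,4)
Step 5: enter (1,4), '.' pass, move right to (1,5)
Step 6: enter (1,5), '.' pass, move right to (1,6)
Step 7: enter (1,6), '.' pass, move right to (1,7)
Step 8: enter (1,7), 'v' forces right->down, move down to (2,7)
Step 9: enter (2,7), '.' pass, move down to (3,7)
Step 10: enter (3,7), '\' deflects down->right, move right to (3,8)
Step 11: enter (3,8), '<' forces right->left, move left to (3,7)
Step 12: enter (3,7), '\' deflects left->up, move up to (2,7)
Step 13: enter (2,7), '.' pass, move up to (1,7)
Step 14: enter (1,7), 'v' forces up->down, move down to (2,7)
Step 15: at (2,7) dir=down — LOOP DETECTED (seen before)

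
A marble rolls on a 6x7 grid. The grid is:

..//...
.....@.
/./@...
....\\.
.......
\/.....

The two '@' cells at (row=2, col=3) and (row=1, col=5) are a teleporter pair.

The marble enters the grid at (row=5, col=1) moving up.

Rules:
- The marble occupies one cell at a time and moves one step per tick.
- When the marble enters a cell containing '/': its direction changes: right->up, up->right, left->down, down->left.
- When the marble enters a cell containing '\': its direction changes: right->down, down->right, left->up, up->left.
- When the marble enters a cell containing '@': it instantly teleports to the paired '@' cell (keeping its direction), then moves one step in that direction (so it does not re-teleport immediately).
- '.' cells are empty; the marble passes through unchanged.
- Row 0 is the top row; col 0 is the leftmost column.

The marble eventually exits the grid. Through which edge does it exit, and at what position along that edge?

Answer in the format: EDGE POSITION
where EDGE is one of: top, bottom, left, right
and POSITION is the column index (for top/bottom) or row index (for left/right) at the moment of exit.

Step 1: enter (5,1), '/' deflects up->right, move right to (5,2)
Step 2: enter (5,2), '.' pass, move right to (5,3)
Step 3: enter (5,3), '.' pass, move right to (5,4)
Step 4: enter (5,4), '.' pass, move right to (5,5)
Step 5: enter (5,5), '.' pass, move right to (5,6)
Step 6: enter (5,6), '.' pass, move right to (5,7)
Step 7: at (5,7) — EXIT via right edge, pos 5

Answer: right 5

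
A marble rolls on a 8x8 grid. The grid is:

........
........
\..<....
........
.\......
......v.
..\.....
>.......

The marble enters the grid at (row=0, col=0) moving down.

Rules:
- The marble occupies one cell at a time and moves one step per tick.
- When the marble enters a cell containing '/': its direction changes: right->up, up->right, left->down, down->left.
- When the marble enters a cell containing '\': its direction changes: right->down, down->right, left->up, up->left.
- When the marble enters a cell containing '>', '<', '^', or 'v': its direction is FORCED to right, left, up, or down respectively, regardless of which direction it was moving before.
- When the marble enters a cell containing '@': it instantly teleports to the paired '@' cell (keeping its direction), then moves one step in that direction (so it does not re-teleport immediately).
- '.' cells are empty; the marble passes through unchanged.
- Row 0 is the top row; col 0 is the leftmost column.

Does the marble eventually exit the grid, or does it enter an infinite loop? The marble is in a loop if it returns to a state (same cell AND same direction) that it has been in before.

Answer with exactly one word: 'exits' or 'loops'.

Answer: exits

Derivation:
Step 1: enter (0,0), '.' pass, move down to (1,0)
Step 2: enter (1,0), '.' pass, move down to (2,0)
Step 3: enter (2,0), '\' deflects down->right, move right to (2,1)
Step 4: enter (2,1), '.' pass, move right to (2,2)
Step 5: enter (2,2), '.' pass, move right to (2,3)
Step 6: enter (2,3), '<' forces right->left, move left to (2,2)
Step 7: enter (2,2), '.' pass, move left to (2,1)
Step 8: enter (2,1), '.' pass, move left to (2,0)
Step 9: enter (2,0), '\' deflects left->up, move up to (1,0)
Step 10: enter (1,0), '.' pass, move up to (0,0)
Step 11: enter (0,0), '.' pass, move up to (-1,0)
Step 12: at (-1,0) — EXIT via top edge, pos 0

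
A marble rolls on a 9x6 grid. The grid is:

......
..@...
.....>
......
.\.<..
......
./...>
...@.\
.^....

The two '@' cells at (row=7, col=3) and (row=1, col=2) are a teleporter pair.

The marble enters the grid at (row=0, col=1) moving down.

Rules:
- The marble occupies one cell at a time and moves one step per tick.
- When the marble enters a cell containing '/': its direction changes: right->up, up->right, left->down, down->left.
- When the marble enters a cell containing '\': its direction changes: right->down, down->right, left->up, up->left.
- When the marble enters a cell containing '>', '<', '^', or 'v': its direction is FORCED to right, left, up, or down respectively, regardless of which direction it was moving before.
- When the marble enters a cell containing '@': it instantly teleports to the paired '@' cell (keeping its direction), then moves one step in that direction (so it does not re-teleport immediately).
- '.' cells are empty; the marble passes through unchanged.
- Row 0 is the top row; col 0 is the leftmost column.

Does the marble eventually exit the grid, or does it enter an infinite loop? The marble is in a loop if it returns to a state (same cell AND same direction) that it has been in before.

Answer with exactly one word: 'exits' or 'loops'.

Answer: exits

Derivation:
Step 1: enter (0,1), '.' pass, move down to (1,1)
Step 2: enter (1,1), '.' pass, move down to (2,1)
Step 3: enter (2,1), '.' pass, move down to (3,1)
Step 4: enter (3,1), '.' pass, move down to (4,1)
Step 5: enter (4,1), '\' deflects down->right, move right to (4,2)
Step 6: enter (4,2), '.' pass, move right to (4,3)
Step 7: enter (4,3), '<' forces right->left, move left to (4,2)
Step 8: enter (4,2), '.' pass, move left to (4,1)
Step 9: enter (4,1), '\' deflects left->up, move up to (3,1)
Step 10: enter (3,1), '.' pass, move up to (2,1)
Step 11: enter (2,1), '.' pass, move up to (1,1)
Step 12: enter (1,1), '.' pass, move up to (0,1)
Step 13: enter (0,1), '.' pass, move up to (-1,1)
Step 14: at (-1,1) — EXIT via top edge, pos 1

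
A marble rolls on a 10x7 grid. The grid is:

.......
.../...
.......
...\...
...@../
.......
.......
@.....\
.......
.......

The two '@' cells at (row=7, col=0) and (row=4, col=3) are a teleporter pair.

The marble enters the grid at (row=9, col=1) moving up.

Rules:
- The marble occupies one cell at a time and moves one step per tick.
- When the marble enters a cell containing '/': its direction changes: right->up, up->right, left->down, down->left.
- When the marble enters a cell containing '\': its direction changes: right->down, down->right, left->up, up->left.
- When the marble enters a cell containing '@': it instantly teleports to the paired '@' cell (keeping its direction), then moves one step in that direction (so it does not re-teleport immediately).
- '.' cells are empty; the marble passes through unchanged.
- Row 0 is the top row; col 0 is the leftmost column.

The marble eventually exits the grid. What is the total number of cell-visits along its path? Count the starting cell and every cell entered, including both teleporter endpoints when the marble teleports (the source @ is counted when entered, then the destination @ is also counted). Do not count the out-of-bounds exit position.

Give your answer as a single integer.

Step 1: enter (9,1), '.' pass, move up to (8,1)
Step 2: enter (8,1), '.' pass, move up to (7,1)
Step 3: enter (7,1), '.' pass, move up to (6,1)
Step 4: enter (6,1), '.' pass, move up to (5,1)
Step 5: enter (5,1), '.' pass, move up to (4,1)
Step 6: enter (4,1), '.' pass, move up to (3,1)
Step 7: enter (3,1), '.' pass, move up to (2,1)
Step 8: enter (2,1), '.' pass, move up to (1,1)
Step 9: enter (1,1), '.' pass, move up to (0,1)
Step 10: enter (0,1), '.' pass, move up to (-1,1)
Step 11: at (-1,1) — EXIT via top edge, pos 1
Path length (cell visits): 10

Answer: 10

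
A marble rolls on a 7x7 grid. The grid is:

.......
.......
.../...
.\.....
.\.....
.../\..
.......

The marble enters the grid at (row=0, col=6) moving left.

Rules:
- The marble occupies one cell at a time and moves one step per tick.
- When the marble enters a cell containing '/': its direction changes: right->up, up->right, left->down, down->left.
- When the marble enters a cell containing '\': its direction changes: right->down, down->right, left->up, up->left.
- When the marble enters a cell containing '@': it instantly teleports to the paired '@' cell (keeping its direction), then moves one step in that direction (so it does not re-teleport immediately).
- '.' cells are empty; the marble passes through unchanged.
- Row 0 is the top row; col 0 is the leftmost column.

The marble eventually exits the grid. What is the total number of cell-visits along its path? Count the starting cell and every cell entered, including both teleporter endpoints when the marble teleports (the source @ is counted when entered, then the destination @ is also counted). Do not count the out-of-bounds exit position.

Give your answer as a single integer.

Step 1: enter (0,6), '.' pass, move left to (0,5)
Step 2: enter (0,5), '.' pass, move left to (0,4)
Step 3: enter (0,4), '.' pass, move left to (0,3)
Step 4: enter (0,3), '.' pass, move left to (0,2)
Step 5: enter (0,2), '.' pass, move left to (0,1)
Step 6: enter (0,1), '.' pass, move left to (0,0)
Step 7: enter (0,0), '.' pass, move left to (0,-1)
Step 8: at (0,-1) — EXIT via left edge, pos 0
Path length (cell visits): 7

Answer: 7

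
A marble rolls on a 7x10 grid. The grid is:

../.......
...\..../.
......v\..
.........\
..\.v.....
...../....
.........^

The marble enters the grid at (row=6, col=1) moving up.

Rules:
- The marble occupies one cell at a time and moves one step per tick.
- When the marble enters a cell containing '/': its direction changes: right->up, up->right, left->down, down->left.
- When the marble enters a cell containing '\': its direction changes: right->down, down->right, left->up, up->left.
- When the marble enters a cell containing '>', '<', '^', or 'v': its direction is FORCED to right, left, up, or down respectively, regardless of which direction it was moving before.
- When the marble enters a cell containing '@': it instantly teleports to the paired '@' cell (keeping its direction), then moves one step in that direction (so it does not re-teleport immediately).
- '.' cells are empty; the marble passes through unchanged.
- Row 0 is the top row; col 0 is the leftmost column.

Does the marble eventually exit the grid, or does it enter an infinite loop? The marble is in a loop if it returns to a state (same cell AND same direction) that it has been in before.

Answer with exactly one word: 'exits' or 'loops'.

Answer: exits

Derivation:
Step 1: enter (6,1), '.' pass, move up to (5,1)
Step 2: enter (5,1), '.' pass, move up to (4,1)
Step 3: enter (4,1), '.' pass, move up to (3,1)
Step 4: enter (3,1), '.' pass, move up to (2,1)
Step 5: enter (2,1), '.' pass, move up to (1,1)
Step 6: enter (1,1), '.' pass, move up to (0,1)
Step 7: enter (0,1), '.' pass, move up to (-1,1)
Step 8: at (-1,1) — EXIT via top edge, pos 1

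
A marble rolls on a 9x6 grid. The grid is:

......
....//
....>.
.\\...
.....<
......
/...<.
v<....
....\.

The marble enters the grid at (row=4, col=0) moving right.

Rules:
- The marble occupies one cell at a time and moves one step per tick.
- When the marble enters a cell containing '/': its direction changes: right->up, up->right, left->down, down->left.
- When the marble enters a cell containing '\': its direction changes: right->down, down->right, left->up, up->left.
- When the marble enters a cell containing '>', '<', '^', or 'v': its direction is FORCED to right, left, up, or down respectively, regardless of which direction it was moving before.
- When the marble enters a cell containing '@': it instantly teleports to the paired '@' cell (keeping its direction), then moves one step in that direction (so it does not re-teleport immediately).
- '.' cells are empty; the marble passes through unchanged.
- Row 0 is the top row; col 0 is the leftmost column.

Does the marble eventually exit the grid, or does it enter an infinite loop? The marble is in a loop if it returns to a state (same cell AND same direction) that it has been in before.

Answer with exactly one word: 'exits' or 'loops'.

Step 1: enter (4,0), '.' pass, move right to (4,1)
Step 2: enter (4,1), '.' pass, move right to (4,2)
Step 3: enter (4,2), '.' pass, move right to (4,3)
Step 4: enter (4,3), '.' pass, move right to (4,4)
Step 5: enter (4,4), '.' pass, move right to (4,5)
Step 6: enter (4,5), '<' forces right->left, move left to (4,4)
Step 7: enter (4,4), '.' pass, move left to (4,3)
Step 8: enter (4,3), '.' pass, move left to (4,2)
Step 9: enter (4,2), '.' pass, move left to (4,1)
Step 10: enter (4,1), '.' pass, move left to (4,0)
Step 11: enter (4,0), '.' pass, move left to (4,-1)
Step 12: at (4,-1) — EXIT via left edge, pos 4

Answer: exits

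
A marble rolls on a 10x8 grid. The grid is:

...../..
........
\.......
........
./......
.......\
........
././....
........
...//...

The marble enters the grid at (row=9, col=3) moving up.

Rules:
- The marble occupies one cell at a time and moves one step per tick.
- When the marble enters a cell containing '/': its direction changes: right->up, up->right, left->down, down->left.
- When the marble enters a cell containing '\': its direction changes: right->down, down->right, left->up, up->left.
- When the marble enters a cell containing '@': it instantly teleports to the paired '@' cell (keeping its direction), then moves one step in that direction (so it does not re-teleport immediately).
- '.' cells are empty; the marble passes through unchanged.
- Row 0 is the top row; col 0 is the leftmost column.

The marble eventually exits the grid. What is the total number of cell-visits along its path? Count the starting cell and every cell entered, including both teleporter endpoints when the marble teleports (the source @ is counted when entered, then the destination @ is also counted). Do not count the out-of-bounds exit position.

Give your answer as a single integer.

Answer: 11

Derivation:
Step 1: enter (9,3), '/' deflects up->right, move right to (9,4)
Step 2: enter (9,4), '/' deflects right->up, move up to (8,4)
Step 3: enter (8,4), '.' pass, move up to (7,4)
Step 4: enter (7,4), '.' pass, move up to (6,4)
Step 5: enter (6,4), '.' pass, move up to (5,4)
Step 6: enter (5,4), '.' pass, move up to (4,4)
Step 7: enter (4,4), '.' pass, move up to (3,4)
Step 8: enter (3,4), '.' pass, move up to (2,4)
Step 9: enter (2,4), '.' pass, move up to (1,4)
Step 10: enter (1,4), '.' pass, move up to (0,4)
Step 11: enter (0,4), '.' pass, move up to (-1,4)
Step 12: at (-1,4) — EXIT via top edge, pos 4
Path length (cell visits): 11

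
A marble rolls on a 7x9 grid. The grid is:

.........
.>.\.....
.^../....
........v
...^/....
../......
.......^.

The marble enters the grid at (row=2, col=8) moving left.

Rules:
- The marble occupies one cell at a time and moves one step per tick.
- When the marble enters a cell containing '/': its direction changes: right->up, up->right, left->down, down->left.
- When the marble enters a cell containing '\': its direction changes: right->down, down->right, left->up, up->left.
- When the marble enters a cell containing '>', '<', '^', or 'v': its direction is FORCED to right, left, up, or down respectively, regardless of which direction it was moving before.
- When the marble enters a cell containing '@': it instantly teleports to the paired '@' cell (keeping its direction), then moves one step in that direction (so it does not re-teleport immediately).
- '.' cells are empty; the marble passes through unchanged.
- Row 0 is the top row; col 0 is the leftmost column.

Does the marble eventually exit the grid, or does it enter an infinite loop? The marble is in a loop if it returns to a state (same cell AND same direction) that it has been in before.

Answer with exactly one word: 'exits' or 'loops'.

Step 1: enter (2,8), '.' pass, move left to (2,7)
Step 2: enter (2,7), '.' pass, move left to (2,6)
Step 3: enter (2,6), '.' pass, move left to (2,5)
Step 4: enter (2,5), '.' pass, move left to (2,4)
Step 5: enter (2,4), '/' deflects left->down, move down to (3,4)
Step 6: enter (3,4), '.' pass, move down to (4,4)
Step 7: enter (4,4), '/' deflects down->left, move left to (4,3)
Step 8: enter (4,3), '^' forces left->up, move up to (3,3)
Step 9: enter (3,3), '.' pass, move up to (2,3)
Step 10: enter (2,3), '.' pass, move up to (1,3)
Step 11: enter (1,3), '\' deflects up->left, move left to (1,2)
Step 12: enter (1,2), '.' pass, move left to (1,1)
Step 13: enter (1,1), '>' forces left->right, move right to (1,2)
Step 14: enter (1,2), '.' pass, move right to (1,3)
Step 15: enter (1,3), '\' deflects right->down, move down to (2,3)
Step 16: enter (2,3), '.' pass, move down to (3,3)
Step 17: enter (3,3), '.' pass, move down to (4,3)
Step 18: enter (4,3), '^' forces down->up, move up to (3,3)
Step 19: at (3,3) dir=up — LOOP DETECTED (seen before)

Answer: loops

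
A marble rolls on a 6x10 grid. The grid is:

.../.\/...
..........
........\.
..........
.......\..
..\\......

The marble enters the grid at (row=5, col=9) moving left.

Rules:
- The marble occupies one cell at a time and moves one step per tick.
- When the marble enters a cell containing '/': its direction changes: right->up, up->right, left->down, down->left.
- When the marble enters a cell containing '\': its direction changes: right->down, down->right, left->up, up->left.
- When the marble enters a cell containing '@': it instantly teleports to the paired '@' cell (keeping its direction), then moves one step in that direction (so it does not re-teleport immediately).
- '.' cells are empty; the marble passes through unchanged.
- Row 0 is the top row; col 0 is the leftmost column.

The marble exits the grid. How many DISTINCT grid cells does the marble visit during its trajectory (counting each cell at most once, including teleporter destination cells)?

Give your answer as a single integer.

Step 1: enter (5,9), '.' pass, move left to (5,8)
Step 2: enter (5,8), '.' pass, move left to (5,7)
Step 3: enter (5,7), '.' pass, move left to (5,6)
Step 4: enter (5,6), '.' pass, move left to (5,5)
Step 5: enter (5,5), '.' pass, move left to (5,4)
Step 6: enter (5,4), '.' pass, move left to (5,3)
Step 7: enter (5,3), '\' deflects left->up, move up to (4,3)
Step 8: enter (4,3), '.' pass, move up to (3,3)
Step 9: enter (3,3), '.' pass, move up to (2,3)
Step 10: enter (2,3), '.' pass, move up to (1,3)
Step 11: enter (1,3), '.' pass, move up to (0,3)
Step 12: enter (0,3), '/' deflects up->right, move right to (0,4)
Step 13: enter (0,4), '.' pass, move right to (0,5)
Step 14: enter (0,5), '\' deflects right->down, move down to (1,5)
Step 15: enter (1,5), '.' pass, move down to (2,5)
Step 16: enter (2,5), '.' pass, move down to (3,5)
Step 17: enter (3,5), '.' pass, move down to (4,5)
Step 18: enter (4,5), '.' pass, move down to (5,5)
Step 19: enter (5,5), '.' pass, move down to (6,5)
Step 20: at (6,5) — EXIT via bottom edge, pos 5
Distinct cells visited: 18 (path length 19)

Answer: 18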